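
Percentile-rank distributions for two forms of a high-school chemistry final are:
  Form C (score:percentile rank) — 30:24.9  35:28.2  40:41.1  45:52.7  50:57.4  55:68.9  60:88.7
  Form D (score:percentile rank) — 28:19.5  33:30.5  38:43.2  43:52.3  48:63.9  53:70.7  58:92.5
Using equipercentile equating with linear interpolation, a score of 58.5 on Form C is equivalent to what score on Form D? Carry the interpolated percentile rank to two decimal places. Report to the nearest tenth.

PR of 58.5 on Form C: 68.9 + (58.5 − 55)/(60 − 55) × (88.7 − 68.9) = 82.76
On Form D, PR 82.76 falls between score 53 (PR 70.7) and 58 (PR 92.5).
Interpolate: 53 + (82.76 − 70.7)/(92.5 − 70.7) × (58 − 53) = 55.8

55.8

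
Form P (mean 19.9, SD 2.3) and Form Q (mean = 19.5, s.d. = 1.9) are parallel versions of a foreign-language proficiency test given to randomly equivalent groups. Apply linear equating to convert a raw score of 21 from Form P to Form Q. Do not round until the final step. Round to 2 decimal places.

20.41

Linear equating: y = (SD_Y/SD_X)(x − M_X) + M_Y
y = (1.9/2.3)(21 − 19.9) + 19.5
y = 0.826087 × 1.1 + 19.5 = 0.9087 + 19.5 = 20.41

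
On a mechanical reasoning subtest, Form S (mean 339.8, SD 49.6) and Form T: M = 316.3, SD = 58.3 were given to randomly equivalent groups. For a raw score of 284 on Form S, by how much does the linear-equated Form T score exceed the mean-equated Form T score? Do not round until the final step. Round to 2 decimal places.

Mean-equated: 284 + (316.3 − 339.8) = 260.50
Linear-equated: (58.3/49.6)(284 − 339.8) + 316.3 = 250.713
Difference = 250.713 − 260.50 = -9.79

-9.79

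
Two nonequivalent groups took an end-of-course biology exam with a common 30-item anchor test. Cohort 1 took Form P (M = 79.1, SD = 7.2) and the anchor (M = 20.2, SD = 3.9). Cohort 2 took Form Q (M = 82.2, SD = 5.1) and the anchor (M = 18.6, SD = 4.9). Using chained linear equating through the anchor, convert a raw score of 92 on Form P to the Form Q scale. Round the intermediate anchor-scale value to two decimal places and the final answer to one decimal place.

Form P → anchor (Cohort 1): v = (3.9/7.2)(92 − 79.1) + 20.2 = 27.19
anchor → Form Q (Cohort 2): y = (5.1/4.9)(27.19 − 18.6) + 82.2 = 91.1

91.1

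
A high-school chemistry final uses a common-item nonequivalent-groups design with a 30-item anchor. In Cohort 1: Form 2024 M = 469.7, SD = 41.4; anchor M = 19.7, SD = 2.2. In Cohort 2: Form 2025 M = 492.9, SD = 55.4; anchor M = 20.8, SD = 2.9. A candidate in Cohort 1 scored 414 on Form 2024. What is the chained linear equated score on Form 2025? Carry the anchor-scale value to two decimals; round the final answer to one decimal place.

415.3

Form 2024 → anchor (Cohort 1): v = (2.2/41.4)(414 − 469.7) + 19.7 = 16.74
anchor → Form 2025 (Cohort 2): y = (55.4/2.9)(16.74 − 20.8) + 492.9 = 415.3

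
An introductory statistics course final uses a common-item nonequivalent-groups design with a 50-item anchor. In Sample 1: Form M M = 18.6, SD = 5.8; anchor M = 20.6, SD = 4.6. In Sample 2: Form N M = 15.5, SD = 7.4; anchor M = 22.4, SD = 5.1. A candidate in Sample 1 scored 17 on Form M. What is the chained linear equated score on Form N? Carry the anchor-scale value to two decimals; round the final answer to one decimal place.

Form M → anchor (Sample 1): v = (4.6/5.8)(17 − 18.6) + 20.6 = 19.33
anchor → Form N (Sample 2): y = (7.4/5.1)(19.33 − 22.4) + 15.5 = 11.0

11.0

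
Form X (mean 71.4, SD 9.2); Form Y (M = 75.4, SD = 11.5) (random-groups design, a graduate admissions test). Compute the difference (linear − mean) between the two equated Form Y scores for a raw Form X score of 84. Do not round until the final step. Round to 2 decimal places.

Mean-equated: 84 + (75.4 − 71.4) = 88.00
Linear-equated: (11.5/9.2)(84 − 71.4) + 75.4 = 91.150
Difference = 91.150 − 88.00 = 3.15

3.15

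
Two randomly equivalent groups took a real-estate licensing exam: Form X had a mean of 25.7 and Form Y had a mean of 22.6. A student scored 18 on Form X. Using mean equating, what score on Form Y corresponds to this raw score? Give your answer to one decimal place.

14.9

Mean equating: y = x + (M_Y − M_X) = 18 + (22.6 − 25.7) = 14.9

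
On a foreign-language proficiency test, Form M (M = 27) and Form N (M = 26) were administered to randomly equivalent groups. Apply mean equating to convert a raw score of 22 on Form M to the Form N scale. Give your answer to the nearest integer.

21

Mean equating: y = x + (M_Y − M_X) = 22 + (26 − 27) = 21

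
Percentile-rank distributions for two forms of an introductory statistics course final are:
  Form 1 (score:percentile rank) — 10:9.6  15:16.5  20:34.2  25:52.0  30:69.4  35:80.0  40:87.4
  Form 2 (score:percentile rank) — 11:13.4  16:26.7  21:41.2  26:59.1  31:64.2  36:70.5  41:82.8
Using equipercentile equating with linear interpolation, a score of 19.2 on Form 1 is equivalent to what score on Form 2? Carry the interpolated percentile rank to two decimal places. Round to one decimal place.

PR of 19.2 on Form 1: 16.5 + (19.2 − 15)/(20 − 15) × (34.2 − 16.5) = 31.37
On Form 2, PR 31.37 falls between score 16 (PR 26.7) and 21 (PR 41.2).
Interpolate: 16 + (31.37 − 26.7)/(41.2 − 26.7) × (21 − 16) = 17.6

17.6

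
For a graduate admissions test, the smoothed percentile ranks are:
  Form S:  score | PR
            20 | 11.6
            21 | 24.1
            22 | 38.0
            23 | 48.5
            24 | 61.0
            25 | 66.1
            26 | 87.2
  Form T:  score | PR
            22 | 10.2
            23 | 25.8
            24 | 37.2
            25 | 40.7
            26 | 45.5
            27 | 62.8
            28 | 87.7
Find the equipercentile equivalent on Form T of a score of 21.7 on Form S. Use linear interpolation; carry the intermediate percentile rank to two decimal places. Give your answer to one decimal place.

23.7

PR of 21.7 on Form S: 24.1 + (21.7 − 21)/(22 − 21) × (38.0 − 24.1) = 33.83
On Form T, PR 33.83 falls between score 23 (PR 25.8) and 24 (PR 37.2).
Interpolate: 23 + (33.83 − 25.8)/(37.2 − 25.8) × (24 − 23) = 23.7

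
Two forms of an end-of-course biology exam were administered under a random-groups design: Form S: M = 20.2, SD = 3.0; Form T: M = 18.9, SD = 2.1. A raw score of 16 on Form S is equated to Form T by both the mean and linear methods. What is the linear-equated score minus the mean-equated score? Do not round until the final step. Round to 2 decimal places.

Mean-equated: 16 + (18.9 − 20.2) = 14.70
Linear-equated: (2.1/3.0)(16 − 20.2) + 18.9 = 15.960
Difference = 15.960 − 14.70 = 1.26

1.26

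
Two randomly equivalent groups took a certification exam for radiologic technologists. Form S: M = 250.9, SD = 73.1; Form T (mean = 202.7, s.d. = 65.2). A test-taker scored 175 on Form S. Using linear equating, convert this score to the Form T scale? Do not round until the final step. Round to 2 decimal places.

135.00

Linear equating: y = (SD_Y/SD_X)(x − M_X) + M_Y
y = (65.2/73.1)(175 − 250.9) + 202.7
y = 0.891929 × -75.9 + 202.7 = -67.6974 + 202.7 = 135.00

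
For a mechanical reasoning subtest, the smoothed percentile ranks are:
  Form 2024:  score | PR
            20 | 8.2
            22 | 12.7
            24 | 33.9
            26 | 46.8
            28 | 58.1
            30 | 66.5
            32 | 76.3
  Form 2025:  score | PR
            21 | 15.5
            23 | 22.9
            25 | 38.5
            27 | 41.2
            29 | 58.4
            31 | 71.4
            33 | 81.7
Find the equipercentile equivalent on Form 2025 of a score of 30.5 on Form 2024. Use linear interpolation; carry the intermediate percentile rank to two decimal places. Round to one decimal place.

PR of 30.5 on Form 2024: 66.5 + (30.5 − 30)/(32 − 30) × (76.3 − 66.5) = 68.95
On Form 2025, PR 68.95 falls between score 29 (PR 58.4) and 31 (PR 71.4).
Interpolate: 29 + (68.95 − 58.4)/(71.4 − 58.4) × (31 − 29) = 30.6

30.6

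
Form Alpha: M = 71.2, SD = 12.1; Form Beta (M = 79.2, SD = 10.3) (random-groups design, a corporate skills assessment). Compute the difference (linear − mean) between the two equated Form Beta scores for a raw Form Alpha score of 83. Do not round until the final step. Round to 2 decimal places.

Mean-equated: 83 + (79.2 − 71.2) = 91.00
Linear-equated: (10.3/12.1)(83 − 71.2) + 79.2 = 89.245
Difference = 89.245 − 91.00 = -1.76

-1.76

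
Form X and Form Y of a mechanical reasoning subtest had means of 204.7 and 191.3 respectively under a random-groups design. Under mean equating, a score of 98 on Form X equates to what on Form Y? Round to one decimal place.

84.6

Mean equating: y = x + (M_Y − M_X) = 98 + (191.3 − 204.7) = 84.6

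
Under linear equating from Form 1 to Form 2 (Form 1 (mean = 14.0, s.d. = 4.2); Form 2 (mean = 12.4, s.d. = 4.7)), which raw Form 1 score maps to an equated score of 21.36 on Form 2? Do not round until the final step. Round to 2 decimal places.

22.01

Invert y = (SD_Y/SD_X)(x − M_X) + M_Y:
x = (SD_X/SD_Y)(y − M_Y) + M_X = (4.2/4.7)(21.36 − 12.4) + 14.0
x = 0.893617 × 8.960 + 14.0 = 22.01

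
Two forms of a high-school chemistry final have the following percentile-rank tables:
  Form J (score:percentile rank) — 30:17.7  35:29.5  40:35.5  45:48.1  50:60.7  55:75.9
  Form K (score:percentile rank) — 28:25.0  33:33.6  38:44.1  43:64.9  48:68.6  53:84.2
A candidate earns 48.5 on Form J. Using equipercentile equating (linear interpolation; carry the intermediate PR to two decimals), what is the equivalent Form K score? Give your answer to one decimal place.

41.1

PR of 48.5 on Form J: 48.1 + (48.5 − 45)/(50 − 45) × (60.7 − 48.1) = 56.92
On Form K, PR 56.92 falls between score 38 (PR 44.1) and 43 (PR 64.9).
Interpolate: 38 + (56.92 − 44.1)/(64.9 − 44.1) × (43 − 38) = 41.1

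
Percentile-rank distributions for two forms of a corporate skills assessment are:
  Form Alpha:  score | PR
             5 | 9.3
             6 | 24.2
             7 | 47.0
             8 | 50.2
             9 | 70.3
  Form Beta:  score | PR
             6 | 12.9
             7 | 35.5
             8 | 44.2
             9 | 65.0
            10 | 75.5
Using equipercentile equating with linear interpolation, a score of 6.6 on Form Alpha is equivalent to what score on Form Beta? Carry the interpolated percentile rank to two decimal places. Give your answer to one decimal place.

7.3

PR of 6.6 on Form Alpha: 24.2 + (6.6 − 6)/(7 − 6) × (47.0 − 24.2) = 37.88
On Form Beta, PR 37.88 falls between score 7 (PR 35.5) and 8 (PR 44.2).
Interpolate: 7 + (37.88 − 35.5)/(44.2 − 35.5) × (8 − 7) = 7.3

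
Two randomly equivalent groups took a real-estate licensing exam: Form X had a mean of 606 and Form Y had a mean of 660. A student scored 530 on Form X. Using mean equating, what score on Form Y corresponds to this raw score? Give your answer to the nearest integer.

584

Mean equating: y = x + (M_Y − M_X) = 530 + (660 − 606) = 584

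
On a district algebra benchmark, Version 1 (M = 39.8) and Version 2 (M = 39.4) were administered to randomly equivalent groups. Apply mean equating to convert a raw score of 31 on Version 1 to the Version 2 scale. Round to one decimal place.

30.6

Mean equating: y = x + (M_Y − M_X) = 31 + (39.4 − 39.8) = 30.6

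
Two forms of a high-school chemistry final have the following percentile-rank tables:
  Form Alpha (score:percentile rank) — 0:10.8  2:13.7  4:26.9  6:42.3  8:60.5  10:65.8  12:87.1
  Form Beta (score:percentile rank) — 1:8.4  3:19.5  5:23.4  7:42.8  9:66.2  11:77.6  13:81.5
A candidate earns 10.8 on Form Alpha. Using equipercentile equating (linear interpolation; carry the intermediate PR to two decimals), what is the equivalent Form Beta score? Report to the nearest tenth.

PR of 10.8 on Form Alpha: 65.8 + (10.8 − 10)/(12 − 10) × (87.1 − 65.8) = 74.32
On Form Beta, PR 74.32 falls between score 9 (PR 66.2) and 11 (PR 77.6).
Interpolate: 9 + (74.32 − 66.2)/(77.6 − 66.2) × (11 − 9) = 10.4

10.4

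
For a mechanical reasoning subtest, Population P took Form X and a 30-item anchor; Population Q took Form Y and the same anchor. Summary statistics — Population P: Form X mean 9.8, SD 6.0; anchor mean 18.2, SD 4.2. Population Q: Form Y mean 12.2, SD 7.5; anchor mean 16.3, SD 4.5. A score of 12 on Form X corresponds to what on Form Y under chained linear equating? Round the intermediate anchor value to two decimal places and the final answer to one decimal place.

17.9

Form X → anchor (Population P): v = (4.2/6.0)(12 − 9.8) + 18.2 = 19.74
anchor → Form Y (Population Q): y = (7.5/4.5)(19.74 − 16.3) + 12.2 = 17.9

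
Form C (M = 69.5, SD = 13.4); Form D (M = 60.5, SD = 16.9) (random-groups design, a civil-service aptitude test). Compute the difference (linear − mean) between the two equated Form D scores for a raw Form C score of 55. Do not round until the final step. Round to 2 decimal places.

Mean-equated: 55 + (60.5 − 69.5) = 46.00
Linear-equated: (16.9/13.4)(55 − 69.5) + 60.5 = 42.213
Difference = 42.213 − 46.00 = -3.79

-3.79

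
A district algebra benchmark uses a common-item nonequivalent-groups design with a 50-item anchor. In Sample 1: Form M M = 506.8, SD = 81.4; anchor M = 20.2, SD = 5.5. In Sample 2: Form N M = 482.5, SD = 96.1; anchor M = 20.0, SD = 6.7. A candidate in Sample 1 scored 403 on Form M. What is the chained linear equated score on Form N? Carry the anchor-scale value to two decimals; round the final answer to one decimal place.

384.8

Form M → anchor (Sample 1): v = (5.5/81.4)(403 − 506.8) + 20.2 = 13.19
anchor → Form N (Sample 2): y = (96.1/6.7)(13.19 − 20.0) + 482.5 = 384.8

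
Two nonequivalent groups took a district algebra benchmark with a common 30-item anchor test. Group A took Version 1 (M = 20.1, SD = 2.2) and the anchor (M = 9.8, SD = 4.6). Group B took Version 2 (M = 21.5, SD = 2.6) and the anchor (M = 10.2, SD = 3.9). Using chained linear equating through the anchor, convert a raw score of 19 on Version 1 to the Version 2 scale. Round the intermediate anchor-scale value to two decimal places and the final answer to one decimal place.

Version 1 → anchor (Group A): v = (4.6/2.2)(19 − 20.1) + 9.8 = 7.50
anchor → Version 2 (Group B): y = (2.6/3.9)(7.50 − 10.2) + 21.5 = 19.7

19.7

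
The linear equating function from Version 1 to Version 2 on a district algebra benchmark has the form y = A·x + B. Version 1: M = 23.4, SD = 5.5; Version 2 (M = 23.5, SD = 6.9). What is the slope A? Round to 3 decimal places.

A = SD_Y / SD_X = 6.9 / 5.5 = 1.255

1.255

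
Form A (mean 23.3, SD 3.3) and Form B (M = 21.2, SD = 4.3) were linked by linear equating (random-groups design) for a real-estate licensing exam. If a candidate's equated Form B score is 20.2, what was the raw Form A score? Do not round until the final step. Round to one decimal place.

22.5

Invert y = (SD_Y/SD_X)(x − M_X) + M_Y:
x = (SD_X/SD_Y)(y − M_Y) + M_X = (3.3/4.3)(20.2 − 21.2) + 23.3
x = 0.767442 × -1.000 + 23.3 = 22.5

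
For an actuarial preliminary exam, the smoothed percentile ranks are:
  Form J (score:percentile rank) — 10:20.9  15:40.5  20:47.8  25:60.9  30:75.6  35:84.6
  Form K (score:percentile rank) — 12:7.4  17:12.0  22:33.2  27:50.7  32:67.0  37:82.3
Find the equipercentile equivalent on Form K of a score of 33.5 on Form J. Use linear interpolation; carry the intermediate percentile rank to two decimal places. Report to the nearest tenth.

PR of 33.5 on Form J: 75.6 + (33.5 − 30)/(35 − 30) × (84.6 − 75.6) = 81.90
On Form K, PR 81.90 falls between score 32 (PR 67.0) and 37 (PR 82.3).
Interpolate: 32 + (81.90 − 67.0)/(82.3 − 67.0) × (37 − 32) = 36.9

36.9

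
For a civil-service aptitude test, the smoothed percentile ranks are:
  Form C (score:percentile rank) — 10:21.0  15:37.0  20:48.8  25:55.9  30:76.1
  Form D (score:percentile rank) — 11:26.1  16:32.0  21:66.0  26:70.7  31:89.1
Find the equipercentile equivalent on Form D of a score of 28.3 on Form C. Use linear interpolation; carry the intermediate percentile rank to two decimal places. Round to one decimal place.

24.4

PR of 28.3 on Form C: 55.9 + (28.3 − 25)/(30 − 25) × (76.1 − 55.9) = 69.23
On Form D, PR 69.23 falls between score 21 (PR 66.0) and 26 (PR 70.7).
Interpolate: 21 + (69.23 − 66.0)/(70.7 − 66.0) × (26 − 21) = 24.4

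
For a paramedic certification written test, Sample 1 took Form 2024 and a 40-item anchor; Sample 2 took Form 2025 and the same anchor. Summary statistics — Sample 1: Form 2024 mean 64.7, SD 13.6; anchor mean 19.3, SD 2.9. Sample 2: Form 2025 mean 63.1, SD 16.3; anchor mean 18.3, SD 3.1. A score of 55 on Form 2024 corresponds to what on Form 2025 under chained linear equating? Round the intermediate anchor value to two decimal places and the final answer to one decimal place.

Form 2024 → anchor (Sample 1): v = (2.9/13.6)(55 − 64.7) + 19.3 = 17.23
anchor → Form 2025 (Sample 2): y = (16.3/3.1)(17.23 − 18.3) + 63.1 = 57.5

57.5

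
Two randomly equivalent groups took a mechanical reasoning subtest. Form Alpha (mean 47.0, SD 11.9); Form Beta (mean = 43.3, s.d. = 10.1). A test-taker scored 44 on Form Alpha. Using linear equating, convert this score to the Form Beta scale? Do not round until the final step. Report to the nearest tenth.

40.8

Linear equating: y = (SD_Y/SD_X)(x − M_X) + M_Y
y = (10.1/11.9)(44 − 47.0) + 43.3
y = 0.848739 × -3.0 + 43.3 = -2.5462 + 43.3 = 40.8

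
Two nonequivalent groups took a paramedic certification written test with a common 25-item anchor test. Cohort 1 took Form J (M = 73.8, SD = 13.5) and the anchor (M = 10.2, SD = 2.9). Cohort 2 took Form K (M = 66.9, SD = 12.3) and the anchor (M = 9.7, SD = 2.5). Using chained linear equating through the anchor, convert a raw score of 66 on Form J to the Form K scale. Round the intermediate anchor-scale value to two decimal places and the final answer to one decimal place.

Form J → anchor (Cohort 1): v = (2.9/13.5)(66 − 73.8) + 10.2 = 8.52
anchor → Form K (Cohort 2): y = (12.3/2.5)(8.52 − 9.7) + 66.9 = 61.1

61.1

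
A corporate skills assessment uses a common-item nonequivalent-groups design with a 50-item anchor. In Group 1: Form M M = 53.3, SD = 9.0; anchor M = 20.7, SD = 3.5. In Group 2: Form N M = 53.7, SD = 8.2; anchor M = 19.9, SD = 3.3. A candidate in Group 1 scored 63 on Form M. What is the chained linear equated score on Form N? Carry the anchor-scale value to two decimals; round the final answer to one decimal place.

Form M → anchor (Group 1): v = (3.5/9.0)(63 − 53.3) + 20.7 = 24.47
anchor → Form N (Group 2): y = (8.2/3.3)(24.47 − 19.9) + 53.7 = 65.1

65.1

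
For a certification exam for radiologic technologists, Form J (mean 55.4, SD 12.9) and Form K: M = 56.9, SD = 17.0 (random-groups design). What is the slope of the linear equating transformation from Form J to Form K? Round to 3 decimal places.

1.318

A = SD_Y / SD_X = 17.0 / 12.9 = 1.318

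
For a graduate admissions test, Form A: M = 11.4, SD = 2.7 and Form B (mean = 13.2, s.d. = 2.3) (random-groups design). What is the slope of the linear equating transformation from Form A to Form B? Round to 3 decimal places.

A = SD_Y / SD_X = 2.3 / 2.7 = 0.852

0.852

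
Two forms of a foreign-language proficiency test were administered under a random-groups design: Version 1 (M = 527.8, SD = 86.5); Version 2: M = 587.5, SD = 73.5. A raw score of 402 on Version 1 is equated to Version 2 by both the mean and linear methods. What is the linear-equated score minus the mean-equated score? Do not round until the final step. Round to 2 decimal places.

18.91

Mean-equated: 402 + (587.5 − 527.8) = 461.70
Linear-equated: (73.5/86.5)(402 − 527.8) + 587.5 = 480.606
Difference = 480.606 − 461.70 = 18.91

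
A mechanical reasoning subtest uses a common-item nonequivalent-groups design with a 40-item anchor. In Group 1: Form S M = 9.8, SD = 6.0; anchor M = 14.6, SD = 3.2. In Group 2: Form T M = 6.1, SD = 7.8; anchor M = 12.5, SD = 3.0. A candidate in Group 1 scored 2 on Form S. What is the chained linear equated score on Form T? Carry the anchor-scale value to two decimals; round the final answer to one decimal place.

0.7

Form S → anchor (Group 1): v = (3.2/6.0)(2 − 9.8) + 14.6 = 10.44
anchor → Form T (Group 2): y = (7.8/3.0)(10.44 − 12.5) + 6.1 = 0.7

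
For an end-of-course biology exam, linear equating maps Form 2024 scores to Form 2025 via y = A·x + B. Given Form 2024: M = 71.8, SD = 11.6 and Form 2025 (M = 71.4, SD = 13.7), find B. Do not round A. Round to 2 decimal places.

-13.40

A = SD_Y / SD_X = 13.7 / 11.6 = 1.181034
B = M_Y − A·M_X = 71.4 − 1.181034 × 71.8 = -13.40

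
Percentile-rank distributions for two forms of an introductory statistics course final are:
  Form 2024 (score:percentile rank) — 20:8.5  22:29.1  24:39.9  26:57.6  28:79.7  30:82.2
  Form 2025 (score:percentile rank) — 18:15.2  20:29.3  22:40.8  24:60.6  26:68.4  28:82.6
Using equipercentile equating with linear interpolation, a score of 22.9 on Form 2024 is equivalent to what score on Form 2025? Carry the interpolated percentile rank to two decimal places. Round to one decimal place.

PR of 22.9 on Form 2024: 29.1 + (22.9 − 22)/(24 − 22) × (39.9 − 29.1) = 33.96
On Form 2025, PR 33.96 falls between score 20 (PR 29.3) and 22 (PR 40.8).
Interpolate: 20 + (33.96 − 29.3)/(40.8 − 29.3) × (22 − 20) = 20.8

20.8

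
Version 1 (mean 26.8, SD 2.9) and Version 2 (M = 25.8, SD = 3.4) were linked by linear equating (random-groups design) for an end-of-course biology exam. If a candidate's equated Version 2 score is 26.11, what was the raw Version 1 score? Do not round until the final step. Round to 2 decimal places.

Invert y = (SD_Y/SD_X)(x − M_X) + M_Y:
x = (SD_X/SD_Y)(y − M_Y) + M_X = (2.9/3.4)(26.11 − 25.8) + 26.8
x = 0.852941 × 0.310 + 26.8 = 27.06

27.06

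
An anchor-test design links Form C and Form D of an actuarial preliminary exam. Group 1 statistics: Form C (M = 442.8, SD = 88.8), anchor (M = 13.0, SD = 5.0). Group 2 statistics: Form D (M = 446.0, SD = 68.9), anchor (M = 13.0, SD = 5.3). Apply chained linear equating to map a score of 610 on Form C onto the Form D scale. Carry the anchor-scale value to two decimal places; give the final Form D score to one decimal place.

568.3

Form C → anchor (Group 1): v = (5.0/88.8)(610 − 442.8) + 13.0 = 22.41
anchor → Form D (Group 2): y = (68.9/5.3)(22.41 − 13.0) + 446.0 = 568.3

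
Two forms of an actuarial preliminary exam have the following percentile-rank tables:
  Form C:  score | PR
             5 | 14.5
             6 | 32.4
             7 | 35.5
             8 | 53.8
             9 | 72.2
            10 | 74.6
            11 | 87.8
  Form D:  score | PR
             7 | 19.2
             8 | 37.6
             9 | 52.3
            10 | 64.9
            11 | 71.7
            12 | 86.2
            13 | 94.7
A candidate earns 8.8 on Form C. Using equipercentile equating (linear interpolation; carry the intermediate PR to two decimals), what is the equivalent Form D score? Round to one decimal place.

10.5

PR of 8.8 on Form C: 53.8 + (8.8 − 8)/(9 − 8) × (72.2 − 53.8) = 68.52
On Form D, PR 68.52 falls between score 10 (PR 64.9) and 11 (PR 71.7).
Interpolate: 10 + (68.52 − 64.9)/(71.7 − 64.9) × (11 − 10) = 10.5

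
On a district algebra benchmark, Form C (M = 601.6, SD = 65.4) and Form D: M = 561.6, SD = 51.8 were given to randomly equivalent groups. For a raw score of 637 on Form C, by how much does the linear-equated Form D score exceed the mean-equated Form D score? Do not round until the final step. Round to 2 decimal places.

Mean-equated: 637 + (561.6 − 601.6) = 597.00
Linear-equated: (51.8/65.4)(637 − 601.6) + 561.6 = 589.639
Difference = 589.639 − 597.00 = -7.36

-7.36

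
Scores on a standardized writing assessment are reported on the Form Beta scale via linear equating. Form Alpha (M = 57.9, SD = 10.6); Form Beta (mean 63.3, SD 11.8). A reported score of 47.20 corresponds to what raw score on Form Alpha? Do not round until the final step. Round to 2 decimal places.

Invert y = (SD_Y/SD_X)(x − M_X) + M_Y:
x = (SD_X/SD_Y)(y − M_Y) + M_X = (10.6/11.8)(47.20 − 63.3) + 57.9
x = 0.898305 × -16.100 + 57.9 = 43.44

43.44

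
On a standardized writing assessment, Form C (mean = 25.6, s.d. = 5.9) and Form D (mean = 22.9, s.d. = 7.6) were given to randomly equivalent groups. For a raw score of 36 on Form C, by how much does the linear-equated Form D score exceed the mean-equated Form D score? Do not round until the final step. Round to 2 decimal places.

3.00

Mean-equated: 36 + (22.9 − 25.6) = 33.30
Linear-equated: (7.6/5.9)(36 − 25.6) + 22.9 = 36.297
Difference = 36.297 − 33.30 = 3.00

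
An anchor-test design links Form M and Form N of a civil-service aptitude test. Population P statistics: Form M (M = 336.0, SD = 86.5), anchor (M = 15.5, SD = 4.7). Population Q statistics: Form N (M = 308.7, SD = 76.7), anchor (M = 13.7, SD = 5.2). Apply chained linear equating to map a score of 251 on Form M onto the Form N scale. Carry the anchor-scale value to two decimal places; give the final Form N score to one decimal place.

Form M → anchor (Population P): v = (4.7/86.5)(251 − 336.0) + 15.5 = 10.88
anchor → Form N (Population Q): y = (76.7/5.2)(10.88 − 13.7) + 308.7 = 267.1

267.1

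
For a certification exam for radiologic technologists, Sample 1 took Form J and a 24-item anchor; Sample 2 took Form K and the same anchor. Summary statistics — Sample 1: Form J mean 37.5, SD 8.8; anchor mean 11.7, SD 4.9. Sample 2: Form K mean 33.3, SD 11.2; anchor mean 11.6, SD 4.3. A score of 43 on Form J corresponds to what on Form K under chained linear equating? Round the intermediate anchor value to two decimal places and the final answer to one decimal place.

41.5

Form J → anchor (Sample 1): v = (4.9/8.8)(43 − 37.5) + 11.7 = 14.76
anchor → Form K (Sample 2): y = (11.2/4.3)(14.76 − 11.6) + 33.3 = 41.5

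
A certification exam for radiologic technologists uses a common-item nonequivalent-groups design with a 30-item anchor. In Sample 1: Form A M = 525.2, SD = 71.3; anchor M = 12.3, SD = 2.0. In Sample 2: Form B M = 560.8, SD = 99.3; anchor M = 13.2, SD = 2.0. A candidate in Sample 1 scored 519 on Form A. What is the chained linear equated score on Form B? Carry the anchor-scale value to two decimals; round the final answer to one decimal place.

Form A → anchor (Sample 1): v = (2.0/71.3)(519 − 525.2) + 12.3 = 12.13
anchor → Form B (Sample 2): y = (99.3/2.0)(12.13 − 13.2) + 560.8 = 507.7

507.7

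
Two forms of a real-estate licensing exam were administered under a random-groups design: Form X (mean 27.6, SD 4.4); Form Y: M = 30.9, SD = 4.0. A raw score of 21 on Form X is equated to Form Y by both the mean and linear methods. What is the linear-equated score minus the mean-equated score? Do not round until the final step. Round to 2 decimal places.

0.60

Mean-equated: 21 + (30.9 − 27.6) = 24.30
Linear-equated: (4.0/4.4)(21 − 27.6) + 30.9 = 24.900
Difference = 24.900 − 24.30 = 0.60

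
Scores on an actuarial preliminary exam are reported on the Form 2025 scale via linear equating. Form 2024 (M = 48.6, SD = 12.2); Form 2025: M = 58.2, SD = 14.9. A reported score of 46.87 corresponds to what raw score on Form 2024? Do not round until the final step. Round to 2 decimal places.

39.32

Invert y = (SD_Y/SD_X)(x − M_X) + M_Y:
x = (SD_X/SD_Y)(y − M_Y) + M_X = (12.2/14.9)(46.87 − 58.2) + 48.6
x = 0.818792 × -11.330 + 48.6 = 39.32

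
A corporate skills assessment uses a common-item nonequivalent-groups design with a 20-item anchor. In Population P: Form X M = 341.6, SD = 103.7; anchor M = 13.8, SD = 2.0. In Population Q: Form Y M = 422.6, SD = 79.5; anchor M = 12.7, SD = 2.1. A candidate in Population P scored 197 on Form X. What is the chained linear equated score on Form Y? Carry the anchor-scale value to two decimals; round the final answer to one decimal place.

Form X → anchor (Population P): v = (2.0/103.7)(197 − 341.6) + 13.8 = 11.01
anchor → Form Y (Population Q): y = (79.5/2.1)(11.01 − 12.7) + 422.6 = 358.6

358.6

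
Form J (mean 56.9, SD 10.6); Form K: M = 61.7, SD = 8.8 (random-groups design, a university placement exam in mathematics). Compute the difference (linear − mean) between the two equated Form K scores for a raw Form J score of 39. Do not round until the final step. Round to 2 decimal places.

Mean-equated: 39 + (61.7 − 56.9) = 43.80
Linear-equated: (8.8/10.6)(39 − 56.9) + 61.7 = 46.840
Difference = 46.840 − 43.80 = 3.04

3.04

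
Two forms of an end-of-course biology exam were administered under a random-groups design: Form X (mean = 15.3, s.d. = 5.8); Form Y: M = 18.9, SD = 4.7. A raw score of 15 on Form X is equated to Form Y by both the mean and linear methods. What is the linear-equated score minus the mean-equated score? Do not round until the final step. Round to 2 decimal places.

0.06

Mean-equated: 15 + (18.9 − 15.3) = 18.60
Linear-equated: (4.7/5.8)(15 − 15.3) + 18.9 = 18.657
Difference = 18.657 − 18.60 = 0.06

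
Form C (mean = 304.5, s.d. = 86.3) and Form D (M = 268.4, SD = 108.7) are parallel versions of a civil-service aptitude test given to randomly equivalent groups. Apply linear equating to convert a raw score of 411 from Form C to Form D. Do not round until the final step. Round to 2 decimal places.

Linear equating: y = (SD_Y/SD_X)(x − M_X) + M_Y
y = (108.7/86.3)(411 − 304.5) + 268.4
y = 1.259560 × 106.5 + 268.4 = 134.1431 + 268.4 = 402.54

402.54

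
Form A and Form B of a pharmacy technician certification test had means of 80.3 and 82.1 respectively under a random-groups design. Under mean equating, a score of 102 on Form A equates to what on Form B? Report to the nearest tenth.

103.8

Mean equating: y = x + (M_Y − M_X) = 102 + (82.1 − 80.3) = 103.8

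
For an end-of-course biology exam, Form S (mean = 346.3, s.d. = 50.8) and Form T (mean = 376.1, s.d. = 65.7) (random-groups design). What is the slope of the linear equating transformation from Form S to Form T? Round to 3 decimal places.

1.293

A = SD_Y / SD_X = 65.7 / 50.8 = 1.293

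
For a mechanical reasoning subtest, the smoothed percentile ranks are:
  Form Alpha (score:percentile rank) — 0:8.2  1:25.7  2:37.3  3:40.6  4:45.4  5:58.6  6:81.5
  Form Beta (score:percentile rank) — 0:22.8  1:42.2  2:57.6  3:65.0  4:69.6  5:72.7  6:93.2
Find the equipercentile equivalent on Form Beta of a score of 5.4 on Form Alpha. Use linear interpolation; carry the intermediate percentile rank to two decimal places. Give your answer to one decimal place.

3.6

PR of 5.4 on Form Alpha: 58.6 + (5.4 − 5)/(6 − 5) × (81.5 − 58.6) = 67.76
On Form Beta, PR 67.76 falls between score 3 (PR 65.0) and 4 (PR 69.6).
Interpolate: 3 + (67.76 − 65.0)/(69.6 − 65.0) × (4 − 3) = 3.6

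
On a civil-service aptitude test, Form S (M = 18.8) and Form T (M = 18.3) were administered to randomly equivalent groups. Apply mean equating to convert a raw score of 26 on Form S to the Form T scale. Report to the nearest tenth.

25.5

Mean equating: y = x + (M_Y − M_X) = 26 + (18.3 − 18.8) = 25.5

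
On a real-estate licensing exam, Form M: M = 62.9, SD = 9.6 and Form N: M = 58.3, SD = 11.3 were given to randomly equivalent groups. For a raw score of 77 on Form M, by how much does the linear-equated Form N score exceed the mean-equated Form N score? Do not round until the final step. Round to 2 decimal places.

Mean-equated: 77 + (58.3 − 62.9) = 72.40
Linear-equated: (11.3/9.6)(77 − 62.9) + 58.3 = 74.897
Difference = 74.897 − 72.40 = 2.50

2.50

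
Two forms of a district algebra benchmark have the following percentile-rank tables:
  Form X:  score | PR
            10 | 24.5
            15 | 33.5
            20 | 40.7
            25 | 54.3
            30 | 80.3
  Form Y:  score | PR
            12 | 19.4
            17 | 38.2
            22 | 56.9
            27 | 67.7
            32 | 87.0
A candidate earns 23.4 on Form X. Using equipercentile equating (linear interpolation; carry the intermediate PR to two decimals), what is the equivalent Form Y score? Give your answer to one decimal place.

PR of 23.4 on Form X: 40.7 + (23.4 − 20)/(25 − 20) × (54.3 − 40.7) = 49.95
On Form Y, PR 49.95 falls between score 17 (PR 38.2) and 22 (PR 56.9).
Interpolate: 17 + (49.95 − 38.2)/(56.9 − 38.2) × (22 − 17) = 20.1

20.1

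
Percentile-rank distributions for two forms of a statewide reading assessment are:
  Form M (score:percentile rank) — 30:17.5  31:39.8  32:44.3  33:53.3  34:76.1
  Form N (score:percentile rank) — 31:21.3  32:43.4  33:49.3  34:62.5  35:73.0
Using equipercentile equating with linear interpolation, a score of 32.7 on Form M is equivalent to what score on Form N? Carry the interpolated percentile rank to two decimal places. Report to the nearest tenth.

PR of 32.7 on Form M: 44.3 + (32.7 − 32)/(33 − 32) × (53.3 − 44.3) = 50.60
On Form N, PR 50.60 falls between score 33 (PR 49.3) and 34 (PR 62.5).
Interpolate: 33 + (50.60 − 49.3)/(62.5 − 49.3) × (34 − 33) = 33.1

33.1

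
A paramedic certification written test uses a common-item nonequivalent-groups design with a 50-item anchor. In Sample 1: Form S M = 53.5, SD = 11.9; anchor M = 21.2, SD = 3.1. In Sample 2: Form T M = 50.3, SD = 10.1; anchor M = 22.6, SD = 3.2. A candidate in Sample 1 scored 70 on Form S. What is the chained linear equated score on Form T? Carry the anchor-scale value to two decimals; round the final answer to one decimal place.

Form S → anchor (Sample 1): v = (3.1/11.9)(70 − 53.5) + 21.2 = 25.50
anchor → Form T (Sample 2): y = (10.1/3.2)(25.50 − 22.6) + 50.3 = 59.5

59.5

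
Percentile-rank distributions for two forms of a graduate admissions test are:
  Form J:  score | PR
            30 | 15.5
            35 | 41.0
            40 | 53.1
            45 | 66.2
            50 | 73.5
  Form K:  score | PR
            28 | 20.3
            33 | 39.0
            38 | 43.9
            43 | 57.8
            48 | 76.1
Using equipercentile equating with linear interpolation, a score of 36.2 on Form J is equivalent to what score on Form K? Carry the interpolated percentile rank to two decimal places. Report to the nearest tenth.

38.0

PR of 36.2 on Form J: 41.0 + (36.2 − 35)/(40 − 35) × (53.1 − 41.0) = 43.90
On Form K, PR 43.90 falls between score 33 (PR 39.0) and 38 (PR 43.9).
Interpolate: 33 + (43.90 − 39.0)/(43.9 − 39.0) × (38 − 33) = 38.0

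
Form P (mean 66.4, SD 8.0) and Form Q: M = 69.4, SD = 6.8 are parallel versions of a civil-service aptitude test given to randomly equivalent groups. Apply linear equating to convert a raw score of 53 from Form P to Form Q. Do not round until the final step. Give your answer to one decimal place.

Linear equating: y = (SD_Y/SD_X)(x − M_X) + M_Y
y = (6.8/8.0)(53 − 66.4) + 69.4
y = 0.850000 × -13.4 + 69.4 = -11.3900 + 69.4 = 58.0

58.0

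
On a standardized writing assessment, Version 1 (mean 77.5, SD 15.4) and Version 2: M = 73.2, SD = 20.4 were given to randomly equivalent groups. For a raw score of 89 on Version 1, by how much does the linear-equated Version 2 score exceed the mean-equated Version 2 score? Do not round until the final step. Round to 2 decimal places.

Mean-equated: 89 + (73.2 − 77.5) = 84.70
Linear-equated: (20.4/15.4)(89 − 77.5) + 73.2 = 88.434
Difference = 88.434 − 84.70 = 3.73

3.73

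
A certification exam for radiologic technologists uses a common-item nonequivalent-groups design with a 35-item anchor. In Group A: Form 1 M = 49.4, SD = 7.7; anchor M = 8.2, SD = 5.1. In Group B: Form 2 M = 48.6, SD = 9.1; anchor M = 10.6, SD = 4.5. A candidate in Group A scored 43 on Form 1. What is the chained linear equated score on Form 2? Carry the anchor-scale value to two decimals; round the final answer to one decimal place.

35.2

Form 1 → anchor (Group A): v = (5.1/7.7)(43 − 49.4) + 8.2 = 3.96
anchor → Form 2 (Group B): y = (9.1/4.5)(3.96 − 10.6) + 48.6 = 35.2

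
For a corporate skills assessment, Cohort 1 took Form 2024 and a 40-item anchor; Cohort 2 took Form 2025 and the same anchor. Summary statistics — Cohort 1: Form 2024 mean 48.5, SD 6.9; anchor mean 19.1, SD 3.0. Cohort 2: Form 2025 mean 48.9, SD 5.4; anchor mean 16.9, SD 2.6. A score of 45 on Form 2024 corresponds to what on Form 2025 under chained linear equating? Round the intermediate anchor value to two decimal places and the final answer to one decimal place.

50.3

Form 2024 → anchor (Cohort 1): v = (3.0/6.9)(45 − 48.5) + 19.1 = 17.58
anchor → Form 2025 (Cohort 2): y = (5.4/2.6)(17.58 − 16.9) + 48.9 = 50.3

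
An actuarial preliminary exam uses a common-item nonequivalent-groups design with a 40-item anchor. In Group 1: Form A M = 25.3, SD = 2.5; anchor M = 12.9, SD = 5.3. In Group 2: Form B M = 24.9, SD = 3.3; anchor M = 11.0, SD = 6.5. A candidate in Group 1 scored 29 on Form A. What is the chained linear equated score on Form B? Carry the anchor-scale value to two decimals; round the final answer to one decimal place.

Form A → anchor (Group 1): v = (5.3/2.5)(29 − 25.3) + 12.9 = 20.74
anchor → Form B (Group 2): y = (3.3/6.5)(20.74 − 11.0) + 24.9 = 29.8

29.8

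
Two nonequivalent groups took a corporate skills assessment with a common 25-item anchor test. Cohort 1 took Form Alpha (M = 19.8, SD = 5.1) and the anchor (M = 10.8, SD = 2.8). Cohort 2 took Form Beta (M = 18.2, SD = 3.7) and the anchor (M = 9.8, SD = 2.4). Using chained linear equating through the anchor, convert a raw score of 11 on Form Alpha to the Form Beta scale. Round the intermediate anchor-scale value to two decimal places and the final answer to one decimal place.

Form Alpha → anchor (Cohort 1): v = (2.8/5.1)(11 − 19.8) + 10.8 = 5.97
anchor → Form Beta (Cohort 2): y = (3.7/2.4)(5.97 − 9.8) + 18.2 = 12.3

12.3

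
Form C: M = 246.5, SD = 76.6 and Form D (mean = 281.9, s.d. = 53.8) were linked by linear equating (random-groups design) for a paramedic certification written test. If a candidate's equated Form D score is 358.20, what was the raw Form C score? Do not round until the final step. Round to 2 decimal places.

355.14

Invert y = (SD_Y/SD_X)(x − M_X) + M_Y:
x = (SD_X/SD_Y)(y − M_Y) + M_X = (76.6/53.8)(358.20 − 281.9) + 246.5
x = 1.423792 × 76.300 + 246.5 = 355.14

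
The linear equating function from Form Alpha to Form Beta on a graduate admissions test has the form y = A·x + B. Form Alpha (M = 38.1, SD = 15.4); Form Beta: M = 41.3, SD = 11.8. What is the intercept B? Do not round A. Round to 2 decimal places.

A = SD_Y / SD_X = 11.8 / 15.4 = 0.766234
B = M_Y − A·M_X = 41.3 − 0.766234 × 38.1 = 12.11

12.11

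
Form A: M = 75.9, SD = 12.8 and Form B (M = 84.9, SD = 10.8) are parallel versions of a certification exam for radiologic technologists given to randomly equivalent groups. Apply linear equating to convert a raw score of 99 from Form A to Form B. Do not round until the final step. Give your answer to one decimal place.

104.4

Linear equating: y = (SD_Y/SD_X)(x − M_X) + M_Y
y = (10.8/12.8)(99 − 75.9) + 84.9
y = 0.843750 × 23.1 + 84.9 = 19.4906 + 84.9 = 104.4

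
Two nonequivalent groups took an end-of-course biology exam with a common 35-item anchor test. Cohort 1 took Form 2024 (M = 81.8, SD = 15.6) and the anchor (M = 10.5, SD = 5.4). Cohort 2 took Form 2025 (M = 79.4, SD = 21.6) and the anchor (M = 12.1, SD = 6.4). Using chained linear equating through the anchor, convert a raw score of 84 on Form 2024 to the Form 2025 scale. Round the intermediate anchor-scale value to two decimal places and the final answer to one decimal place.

76.6

Form 2024 → anchor (Cohort 1): v = (5.4/15.6)(84 − 81.8) + 10.5 = 11.26
anchor → Form 2025 (Cohort 2): y = (21.6/6.4)(11.26 − 12.1) + 79.4 = 76.6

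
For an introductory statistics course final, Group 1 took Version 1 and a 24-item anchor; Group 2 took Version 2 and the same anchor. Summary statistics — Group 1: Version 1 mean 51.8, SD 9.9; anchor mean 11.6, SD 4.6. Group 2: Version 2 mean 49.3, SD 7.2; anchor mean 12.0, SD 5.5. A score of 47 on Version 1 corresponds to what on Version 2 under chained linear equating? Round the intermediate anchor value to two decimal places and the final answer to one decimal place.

Version 1 → anchor (Group 1): v = (4.6/9.9)(47 − 51.8) + 11.6 = 9.37
anchor → Version 2 (Group 2): y = (7.2/5.5)(9.37 − 12.0) + 49.3 = 45.9

45.9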